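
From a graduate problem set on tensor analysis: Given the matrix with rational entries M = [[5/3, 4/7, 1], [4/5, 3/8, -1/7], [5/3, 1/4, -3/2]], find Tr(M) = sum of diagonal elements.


The trace is the sum of diagonal entries.
Diagonal: M[1,1] = 5/3, M[2,2] = 3/8, M[3,3] = -3/2
Tr(M) = 5/3 + 3/8 + -3/2
Computing step by step:
After adding M[1,1]: 5/3
After adding M[2,2]: 49/24
After adding M[3,3]: 13/24
Tr(M) = 13/24

13/24


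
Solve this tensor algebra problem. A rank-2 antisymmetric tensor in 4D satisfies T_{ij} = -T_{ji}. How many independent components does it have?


An antisymmetric rank-2 tensor satisfies A_{ij} = -A_{ji}, so diagonal entries are zero.
The independent components are the upper-triangular entries: C(n, 2) = n(n-1)/2.
n = 4
C(4, 2) = 4 * 3 / 2 = 12 / 2 = 6

6


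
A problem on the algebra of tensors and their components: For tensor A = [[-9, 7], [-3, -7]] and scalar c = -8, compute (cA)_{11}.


Scalar multiplication: (cA)_{ij} = c * A_{ij}.
c = -8
A_{11} = -9
(cA)_{11} = -8 * -9 = 72

72


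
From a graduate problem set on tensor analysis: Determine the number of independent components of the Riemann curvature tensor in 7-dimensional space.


The Riemann tensor in d dimensions has d^2(d^2 - 1)/12 independent components.
d = 7, so d^2 = 49
d^2 - 1 = 48
d^2(d^2 - 1) = 49 * 48 = 2352
Divide by 12: 2352 / 12 = 196

196


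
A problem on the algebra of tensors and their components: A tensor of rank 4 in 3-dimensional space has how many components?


The number of components of a rank-r tensor in d dimensions is d^r.
Here d = 3 and r = 4.
3^4 = 81

81


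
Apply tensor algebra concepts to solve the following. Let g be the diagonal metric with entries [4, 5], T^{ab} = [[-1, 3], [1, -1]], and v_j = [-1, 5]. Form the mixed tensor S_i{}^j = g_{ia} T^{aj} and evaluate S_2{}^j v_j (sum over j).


Step 1: lower the first index. For a diagonal metric, g_{ia} T^{aj} = g_{ii} T^{ij} (no sum on i).
g_{22} = 5
S_2{}^1 = 5 * T^{21} = 5 * 1 = 5
S_2{}^2 = 5 * T^{22} = 5 * -1 = -5
Step 2: contract S_2{}^j with v_j.
S_2{}^1 * v_1 = 5 * -1 = -5
S_2{}^2 * v_2 = -5 * 5 = -25
Result = -5 + -25 = -30

-30


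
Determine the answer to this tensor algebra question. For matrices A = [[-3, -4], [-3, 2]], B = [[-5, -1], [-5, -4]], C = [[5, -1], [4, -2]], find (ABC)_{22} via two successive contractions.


(ABC)_{22} = sum_m (AB)_{2m} C_{m2}. First compute row 2 of AB.
(AB)_{21} = -3*-5 + 2*-5 = 5
(AB)_{22} = -3*-1 + 2*-4 = -5
Now contract with column 2 of C:
(AB)_{21} * C_{12} = 5 * -1 = -5
(AB)_{22} * C_{22} = -5 * -2 = 10
(ABC)_{22} = -5 + 10 = 5

5


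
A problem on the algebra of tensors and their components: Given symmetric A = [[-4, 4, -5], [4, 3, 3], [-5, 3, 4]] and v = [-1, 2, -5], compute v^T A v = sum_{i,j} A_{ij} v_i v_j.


First compute Av:
(Av)_1 = -4*-1 + 4*2 + -5*-5 = 37
(Av)_2 = 4*-1 + 3*2 + 3*-5 = -13
(Av)_3 = -5*-1 + 3*2 + 4*-5 = -9
Av = [37, -13, -9]
Then v^T (Av) = -1*37 + 2*-13 + -5*-9
= -37 + -26 + 45 = -18

-18


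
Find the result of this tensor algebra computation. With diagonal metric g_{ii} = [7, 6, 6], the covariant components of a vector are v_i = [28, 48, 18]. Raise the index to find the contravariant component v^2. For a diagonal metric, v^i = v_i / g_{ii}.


To raise an index with a diagonal metric: v^i = v_i / g_{ii}.
For index 2: v_2 = 48, g_{22} = 6
v^2 = 48 / 6 = 8

8


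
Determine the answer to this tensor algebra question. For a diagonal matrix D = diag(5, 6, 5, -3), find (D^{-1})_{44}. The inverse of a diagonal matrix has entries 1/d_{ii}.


For a diagonal matrix, the inverse has entries (D^{-1})_{ii} = 1/d_{ii}.
The diagonal entries are: d_{11} = 5, d_{22} = 6, d_{33} = 5, d_{44} = -3
We need (D^{-1})_{44} = 1/d_{44} = 1/-3 = -1/3

-1/3


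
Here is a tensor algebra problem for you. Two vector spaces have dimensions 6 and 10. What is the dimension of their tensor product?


The dimension of a tensor product is the product of dimensions.
dim(V) = 6, dim(W) = 10
dim(V (x) W) = 6 * 10 = 60

60


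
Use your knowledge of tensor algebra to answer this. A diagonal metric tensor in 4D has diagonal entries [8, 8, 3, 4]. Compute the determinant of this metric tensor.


For a diagonal metric, the determinant is the product of diagonal entries.
Diagonal entries: 8, 8, 3, 4
det(g) = 8 * 8 * 3 * 4 = 768

768


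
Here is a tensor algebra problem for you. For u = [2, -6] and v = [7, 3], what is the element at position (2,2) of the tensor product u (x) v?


The outer product entry T_{ij} = u_i * v_j.
We need i=2, j=2.
u_2 = -6, v_2 = 3
T_{2,2} = -6 * 3 = -18

-18


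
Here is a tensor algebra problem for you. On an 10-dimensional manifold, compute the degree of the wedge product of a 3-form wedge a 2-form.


The degree of a wedge product is the sum of the degrees of the individual forms.
Degrees: 3, 2
Total degree = 3 + 2 = 5

5


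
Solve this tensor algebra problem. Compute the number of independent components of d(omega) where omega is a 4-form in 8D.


The exterior derivative of a p-form is a (p+1)-form.
Its number of independent components is C(n, p+1).
n = 8, p+1 = 5
C(8, 5) = 56

56


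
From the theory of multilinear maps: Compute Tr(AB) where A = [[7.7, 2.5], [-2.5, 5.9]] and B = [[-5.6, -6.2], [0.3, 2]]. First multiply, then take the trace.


Tr(AB) = sum_i (AB)_{ii} where (AB)_{ii} = sum_k A_{ik} B_{ki}.
(AB)_{11} = 7.7*-5.6 + 2.5*0.3 = -42.37
(AB)_{22} = -2.5*-6.2 + 5.9*2 = 27.3
Tr(AB) = -42.37 + 27.3 = -15.07

-15.07


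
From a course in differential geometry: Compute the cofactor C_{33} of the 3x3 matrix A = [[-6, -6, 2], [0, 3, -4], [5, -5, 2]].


To find cofactor C_{33}, delete row 3 and column 3.
The resulting 2x2 submatrix is: [[-6, -6], [0, 3]]
Minor M_{33} = -6*3 - -6*0
  = -18 - 0 = -18
Sign = (-1)^(3+3) = (-1)^6 = 1
Cofactor C_{33} = 1 * -18 = -18

-18


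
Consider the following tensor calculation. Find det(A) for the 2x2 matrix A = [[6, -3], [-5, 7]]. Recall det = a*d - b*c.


For a 2x2 matrix [[a, b], [c, d]], det = a*d - b*c.
a = 6, b = -3, c = -5, d = 7
a*d = 6 * 7 = 42
b*c = -3 * -5 = 15
det = 42 - 15 = 27

27


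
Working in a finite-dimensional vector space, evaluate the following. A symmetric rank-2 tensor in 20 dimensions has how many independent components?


A symmetric rank-2 tensor in d dimensions has d(d+1)/2 independent components.
d = 20
d(d+1)/2 = 20 * 21 / 2 = 420 / 2 = 210

210


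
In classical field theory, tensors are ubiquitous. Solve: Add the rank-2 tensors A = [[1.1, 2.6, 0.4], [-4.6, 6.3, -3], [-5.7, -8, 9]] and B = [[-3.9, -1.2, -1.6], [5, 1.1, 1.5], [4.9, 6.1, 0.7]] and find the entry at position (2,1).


Tensor addition is component-wise: (A + B)_{ij} = A_{ij} + B_{ij}.
A_{21} = -4.6
B_{21} = 5
(A + B)_{21} = -4.6 + 5 = 0.4

0.4


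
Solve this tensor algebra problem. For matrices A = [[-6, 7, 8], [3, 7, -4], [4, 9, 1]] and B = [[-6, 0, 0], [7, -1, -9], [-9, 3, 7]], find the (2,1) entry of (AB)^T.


(AB)^T_{ij} = (AB)_{ji} = sum_k A_{jk} B_{ki}.
For i=2, j=1 we need (AB)_{12}:
A_{11} * B_{12} = -6 * 0 = 0
A_{12} * B_{22} = 7 * -1 = -7
A_{13} * B_{32} = 8 * 3 = 24
Sum = 0 + -7 + 24 = 17

17


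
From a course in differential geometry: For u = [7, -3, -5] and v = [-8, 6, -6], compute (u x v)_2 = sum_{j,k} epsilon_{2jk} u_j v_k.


(u x v)_2 = sum_{j,k} epsilon_{2jk} u_j v_k. Only permutations of (1,2,3) contribute; the two non-zero terms are:
eps_{213} u_1 v_3 = -1 * 7 * -6 = 42
eps_{231} u_3 v_1 = 1 * -5 * -8 = 40
(u x v)_2 = 82

82


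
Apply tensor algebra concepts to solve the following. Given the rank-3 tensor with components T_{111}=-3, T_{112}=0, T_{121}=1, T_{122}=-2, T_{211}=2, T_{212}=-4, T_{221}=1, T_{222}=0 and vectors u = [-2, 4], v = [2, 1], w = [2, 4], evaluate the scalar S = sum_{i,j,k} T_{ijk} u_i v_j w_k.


S = sum over i,j,k of T_{ijk} u_i v_j w_k. Expanding all 8 terms:
T_{111}*u_1*v_1*w_1 = -3*-2*2*2 = 24  (running total: 24)
T_{112}*u_1*v_1*w_2 = 0*-2*2*4 = 0  (running total: 24)
T_{121}*u_1*v_2*w_1 = 1*-2*1*2 = -4  (running total: 20)
T_{122}*u_1*v_2*w_2 = -2*-2*1*4 = 16  (running total: 36)
T_{211}*u_2*v_1*w_1 = 2*4*2*2 = 32  (running total: 68)
T_{212}*u_2*v_1*w_2 = -4*4*2*4 = -128  (running total: -60)
T_{221}*u_2*v_2*w_1 = 1*4*1*2 = 8  (running total: -52)
T_{222}*u_2*v_2*w_2 = 0*4*1*4 = 0  (running total: -52)
S = -52

-52


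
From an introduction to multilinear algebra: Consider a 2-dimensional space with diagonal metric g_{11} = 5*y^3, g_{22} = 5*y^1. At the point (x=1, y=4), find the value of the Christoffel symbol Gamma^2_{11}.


For a diagonal metric, Gamma^k_{ij} = (1/2) g^{kk} (dg_{ik}/dx_j + dg_{jk}/dx_i - dg_{ij}/dx_k).
The metric is diagonal, so g_{ab} = 0 for a != b.
At the given point: g_{11} = 320, g_{22} = 20
g^{22} = 1/20
dg_{12}/dx_1 = 0 (off-diagonal)
dg_{12}/dx_1 = 0 (off-diagonal)
dg_{11}/dx_2 = dg_{11}/dx_2 = 240
Numerator = 0 + 0 - 240 = -240
Gamma^2_{11} = -240 / (2 * 20) = -6

-6


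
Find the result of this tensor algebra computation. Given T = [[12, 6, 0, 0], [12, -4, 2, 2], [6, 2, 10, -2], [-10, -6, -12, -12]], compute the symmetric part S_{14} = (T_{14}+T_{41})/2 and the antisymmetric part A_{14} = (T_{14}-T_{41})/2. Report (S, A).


T_{14} = 0
T_{41} = -10
S_{14} = (0 + -10)/2 = -10/2 = -5
A_{14} = (0 - -10)/2 = 10/2 = 5
Check: S + A = -5 + 5 = 0 = T_{14}.

(-5, 5)


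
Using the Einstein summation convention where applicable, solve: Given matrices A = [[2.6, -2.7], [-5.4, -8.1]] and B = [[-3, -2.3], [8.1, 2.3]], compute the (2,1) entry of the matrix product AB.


(AB)_{ij} = sum_k A_{ik} B_{kj}.
For i=2, j=1:
A_{21} * B_{11} = -5.4 * -3 = 16.2
A_{22} * B_{21} = -8.1 * 8.1 = -65.61
Sum = 16.2 + -65.61 = -49.41

-49.41


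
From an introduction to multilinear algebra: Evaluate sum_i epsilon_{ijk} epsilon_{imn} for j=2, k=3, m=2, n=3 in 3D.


Using the identity: epsilon_{ijk} epsilon_{imn} = delta_{jm} delta_{kn} - delta_{jn} delta_{km}.
delta_{22} = 1
delta_{33} = 1
delta_{23} = 0
delta_{32} = 0
Result = 1 * 1 - 0 * 0 = 1 - 0 = 1

1


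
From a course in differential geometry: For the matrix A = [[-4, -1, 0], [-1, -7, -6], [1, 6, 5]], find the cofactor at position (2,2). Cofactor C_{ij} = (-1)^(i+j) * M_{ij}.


To find cofactor C_{22}, delete row 2 and column 2.
The resulting 2x2 submatrix is: [[-4, 0], [1, 5]]
Minor M_{22} = -4*5 - 0*1
  = -20 - 0 = -20
Sign = (-1)^(2+2) = (-1)^4 = 1
Cofactor C_{22} = 1 * -20 = -20

-20


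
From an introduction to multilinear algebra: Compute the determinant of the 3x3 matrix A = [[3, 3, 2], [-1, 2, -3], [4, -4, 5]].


Expanding along the first row, det(A) = a11*M_11 - a12*M_12 + a13*M_13, where M_1j is the (1,j) minor.
Minor M_11 = 2*5 - -3*-4 = -2
Minor M_12 = -1*5 - -3*4 = 7
Minor M_13 = -1*-4 - 2*4 = -4
det = 3*(-2) - 3*(7) + 2*(-4)
    = -6 - 21 + -8
    = -35

-35


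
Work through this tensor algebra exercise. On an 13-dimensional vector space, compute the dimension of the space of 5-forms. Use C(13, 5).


The dimension of the space of p-forms on an n-dimensional space is C(n, p).
n = 13, p = 5
C(13, 5) = 13! / (5! * 8!) = 1287

1287


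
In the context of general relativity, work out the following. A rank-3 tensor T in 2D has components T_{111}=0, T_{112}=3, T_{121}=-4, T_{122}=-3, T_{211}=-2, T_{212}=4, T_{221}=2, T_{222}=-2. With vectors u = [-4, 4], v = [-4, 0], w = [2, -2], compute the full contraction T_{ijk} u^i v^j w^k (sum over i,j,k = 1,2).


S = sum over i,j,k of T_{ijk} u_i v_j w_k. Expanding all 8 terms:
T_{111}*u_1*v_1*w_1 = 0*-4*-4*2 = 0  (running total: 0)
T_{112}*u_1*v_1*w_2 = 3*-4*-4*-2 = -96  (running total: -96)
T_{121}*u_1*v_2*w_1 = -4*-4*0*2 = 0  (running total: -96)
T_{122}*u_1*v_2*w_2 = -3*-4*0*-2 = 0  (running total: -96)
T_{211}*u_2*v_1*w_1 = -2*4*-4*2 = 64  (running total: -32)
T_{212}*u_2*v_1*w_2 = 4*4*-4*-2 = 128  (running total: 96)
T_{221}*u_2*v_2*w_1 = 2*4*0*2 = 0  (running total: 96)
T_{222}*u_2*v_2*w_2 = -2*4*0*-2 = 0  (running total: 96)
S = 96

96


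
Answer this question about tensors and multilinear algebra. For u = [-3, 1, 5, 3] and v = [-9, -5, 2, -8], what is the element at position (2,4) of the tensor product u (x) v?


The outer product entry T_{ij} = u_i * v_j.
We need i=2, j=4.
u_2 = 1, v_4 = -8
T_{2,4} = 1 * -8 = -8

-8


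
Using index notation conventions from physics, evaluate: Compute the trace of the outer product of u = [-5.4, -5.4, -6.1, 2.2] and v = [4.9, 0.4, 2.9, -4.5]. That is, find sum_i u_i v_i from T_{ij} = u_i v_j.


The outer product gives T_{ij} = u_i v_j.
The trace (contraction) is Tr(T) = sum_i T_{ii} = sum_i u_i v_i.
Diagonal entries:
T_{11} = u_1 * v_1 = -5.4 * 4.9 = -26.46
T_{22} = u_2 * v_2 = -5.4 * 0.4 = -2.16
T_{33} = u_3 * v_3 = -6.1 * 2.9 = -17.69
T_{44} = u_4 * v_4 = 2.2 * -4.5 = -9.9
Tr(T) = -26.46 + -2.16 + -17.69 + -9.9 = -56.21

-56.21


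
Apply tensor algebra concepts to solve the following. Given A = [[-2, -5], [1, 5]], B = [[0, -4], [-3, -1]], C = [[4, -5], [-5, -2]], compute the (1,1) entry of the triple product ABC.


(ABC)_{11} = sum_m (AB)_{1m} C_{m1}. First compute row 1 of AB.
(AB)_{11} = -2*0 + -5*-3 = 15
(AB)_{12} = -2*-4 + -5*-1 = 13
Now contract with column 1 of C:
(AB)_{11} * C_{11} = 15 * 4 = 60
(AB)_{12} * C_{21} = 13 * -5 = -65
(ABC)_{11} = 60 + -65 = -5

-5


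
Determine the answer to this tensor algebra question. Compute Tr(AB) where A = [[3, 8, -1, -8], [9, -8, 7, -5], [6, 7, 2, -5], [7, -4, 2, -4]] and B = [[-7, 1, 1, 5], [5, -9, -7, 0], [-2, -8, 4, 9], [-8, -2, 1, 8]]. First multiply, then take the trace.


Tr(AB) = sum_i (AB)_{ii} where (AB)_{ii} = sum_k A_{ik} B_{ki}.
(AB)_{11} = 3*-7 + 8*5 + -1*-2 + -8*-8 = 85
(AB)_{22} = 9*1 + -8*-9 + 7*-8 + -5*-2 = 35
(AB)_{33} = 6*1 + 7*-7 + 2*4 + -5*1 = -40
(AB)_{44} = 7*5 + -4*0 + 2*9 + -4*8 = 21
Tr(AB) = 85 + 35 + -40 + 21 = 101

101


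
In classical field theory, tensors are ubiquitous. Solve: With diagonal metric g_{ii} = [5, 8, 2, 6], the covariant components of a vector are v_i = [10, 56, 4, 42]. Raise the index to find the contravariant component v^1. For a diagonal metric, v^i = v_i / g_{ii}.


To raise an index with a diagonal metric: v^i = v_i / g_{ii}.
For index 1: v_1 = 10, g_{11} = 5
v^1 = 10 / 5 = 2

2


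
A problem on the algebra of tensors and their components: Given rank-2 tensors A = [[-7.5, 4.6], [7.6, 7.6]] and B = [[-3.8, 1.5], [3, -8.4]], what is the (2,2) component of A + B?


Tensor addition is component-wise: (A + B)_{ij} = A_{ij} + B_{ij}.
A_{22} = 7.6
B_{22} = -8.4
(A + B)_{22} = 7.6 + -8.4 = -0.8

-0.8


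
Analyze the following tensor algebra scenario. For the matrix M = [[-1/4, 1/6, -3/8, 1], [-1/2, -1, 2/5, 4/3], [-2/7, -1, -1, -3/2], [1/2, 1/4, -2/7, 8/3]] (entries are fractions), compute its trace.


The trace is the sum of diagonal entries.
Diagonal: M[1,1] = -1/4, M[2,2] = -1, M[3,3] = -1, M[4,4] = 8/3
Tr(M) = -1/4 + -1 + -1 + 8/3
Computing step by step:
After adding M[1,1]: -1/4
After adding M[2,2]: -5/4
After adding M[3,3]: -9/4
After adding M[4,4]: 5/12
Tr(M) = 5/12

5/12


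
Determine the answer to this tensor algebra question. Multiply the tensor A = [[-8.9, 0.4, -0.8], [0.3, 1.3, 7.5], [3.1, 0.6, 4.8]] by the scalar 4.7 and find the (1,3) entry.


Scalar multiplication: (cA)_{ij} = c * A_{ij}.
c = 4.7
A_{13} = -0.8
(cA)_{13} = 4.7 * -0.8 = -3.76

-3.76


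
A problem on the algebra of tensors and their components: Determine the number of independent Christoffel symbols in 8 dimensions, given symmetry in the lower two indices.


Christoffel symbols Gamma^k_{ij} are symmetric in i,j, so there are d * d(d+1)/2 independent symbols.
d = 8
d(d+1)/2 = 8 * 9 / 2 = 36
Total = 8 * 36 = 288

288


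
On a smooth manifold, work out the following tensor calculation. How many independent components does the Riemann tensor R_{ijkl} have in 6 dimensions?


The Riemann tensor in d dimensions has d^2(d^2 - 1)/12 independent components.
d = 6, so d^2 = 36
d^2 - 1 = 35
d^2(d^2 - 1) = 36 * 35 = 1260
Divide by 12: 1260 / 12 = 105

105


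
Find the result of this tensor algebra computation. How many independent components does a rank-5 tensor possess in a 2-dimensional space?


The number of components of a rank-r tensor in d dimensions is d^r.
Here d = 2 and r = 5.
2^5 = 32

32


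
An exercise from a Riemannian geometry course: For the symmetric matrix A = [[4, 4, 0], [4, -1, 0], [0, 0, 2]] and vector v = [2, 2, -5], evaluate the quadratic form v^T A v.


First compute Av:
(Av)_1 = 4*2 + 4*2 + 0*-5 = 16
(Av)_2 = 4*2 + -1*2 + 0*-5 = 6
(Av)_3 = 0*2 + 0*2 + 2*-5 = -10
Av = [16, 6, -10]
Then v^T (Av) = 2*16 + 2*6 + -5*-10
= 32 + 12 + 50 = 94

94


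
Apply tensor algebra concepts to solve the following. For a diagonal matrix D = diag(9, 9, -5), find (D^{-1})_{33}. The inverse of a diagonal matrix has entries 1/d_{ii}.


For a diagonal matrix, the inverse has entries (D^{-1})_{ii} = 1/d_{ii}.
The diagonal entries are: d_{11} = 9, d_{22} = 9, d_{33} = -5
We need (D^{-1})_{33} = 1/d_{33} = 1/-5 = -1/5

-1/5


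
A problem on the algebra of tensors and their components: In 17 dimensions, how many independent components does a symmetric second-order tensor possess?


A symmetric rank-2 tensor in d dimensions has d(d+1)/2 independent components.
d = 17
d(d+1)/2 = 17 * 18 / 2 = 306 / 2 = 153

153


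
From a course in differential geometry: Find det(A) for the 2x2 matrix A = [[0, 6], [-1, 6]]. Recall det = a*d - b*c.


For a 2x2 matrix [[a, b], [c, d]], det = a*d - b*c.
a = 0, b = 6, c = -1, d = 6
a*d = 0 * 6 = 0
b*c = 6 * -1 = -6
det = 0 - -6 = 6

6


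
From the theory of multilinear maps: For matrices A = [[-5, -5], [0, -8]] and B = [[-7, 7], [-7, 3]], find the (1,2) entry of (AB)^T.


(AB)^T_{ij} = (AB)_{ji} = sum_k A_{jk} B_{ki}.
For i=1, j=2 we need (AB)_{21}:
A_{21} * B_{11} = 0 * -7 = 0
A_{22} * B_{21} = -8 * -7 = 56
Sum = 0 + 56 = 56

56


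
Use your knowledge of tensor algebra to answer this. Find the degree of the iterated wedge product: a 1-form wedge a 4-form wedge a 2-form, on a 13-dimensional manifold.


The degree of a wedge product is the sum of the degrees of the individual forms.
Degrees: 1, 4, 2
Total degree = 1 + 4 + 2 = 7

7


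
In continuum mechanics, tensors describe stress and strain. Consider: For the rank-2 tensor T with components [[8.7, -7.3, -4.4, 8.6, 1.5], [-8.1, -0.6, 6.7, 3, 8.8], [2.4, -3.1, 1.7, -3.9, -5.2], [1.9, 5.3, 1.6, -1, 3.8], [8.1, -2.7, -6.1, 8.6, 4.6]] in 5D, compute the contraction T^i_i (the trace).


The contraction (trace) of a rank-2 tensor is the sum of its diagonal elements.
Diagonal entries: A[1,1] = 8.7, A[2,2] = -0.6, A[3,3] = 1.7, A[4,4] = -1, A[5,5] = 4.6
Tr(A) = 8.7 + -0.6 + 1.7 + -1 + 4.6 = 13.4

13.4


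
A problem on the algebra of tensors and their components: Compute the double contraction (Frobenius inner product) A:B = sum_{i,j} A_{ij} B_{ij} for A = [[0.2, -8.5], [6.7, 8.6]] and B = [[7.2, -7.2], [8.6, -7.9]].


A:B = sum over all i,j of A_{ij} * B_{ij}.
Row 1: 0.2*7.2=1.44, -8.5*-7.2=61.2 => row sum = 62.64
Row 2: 6.7*8.6=57.62, 8.6*-7.9=-67.94 => row sum = -10.32
Total = 62.64 + -10.32 = 52.32

52.32


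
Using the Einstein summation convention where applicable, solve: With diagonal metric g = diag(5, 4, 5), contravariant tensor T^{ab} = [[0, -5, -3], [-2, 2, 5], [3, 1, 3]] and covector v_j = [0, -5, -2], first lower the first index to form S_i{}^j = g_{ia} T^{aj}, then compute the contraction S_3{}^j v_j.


Step 1: lower the first index. For a diagonal metric, g_{ia} T^{aj} = g_{ii} T^{ij} (no sum on i).
g_{33} = 5
S_3{}^1 = 5 * T^{31} = 5 * 3 = 15
S_3{}^2 = 5 * T^{32} = 5 * 1 = 5
S_3{}^3 = 5 * T^{33} = 5 * 3 = 15
Step 2: contract S_3{}^j with v_j.
S_3{}^1 * v_1 = 15 * 0 = 0
S_3{}^2 * v_2 = 5 * -5 = -25
S_3{}^3 * v_3 = 15 * -2 = -30
Result = 0 + -25 + -30 = -55

-55


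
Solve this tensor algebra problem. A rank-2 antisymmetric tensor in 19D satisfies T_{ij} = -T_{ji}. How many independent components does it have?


An antisymmetric rank-2 tensor satisfies A_{ij} = -A_{ji}, so diagonal entries are zero.
The independent components are the upper-triangular entries: C(n, 2) = n(n-1)/2.
n = 19
C(19, 2) = 19 * 18 / 2 = 342 / 2 = 171

171


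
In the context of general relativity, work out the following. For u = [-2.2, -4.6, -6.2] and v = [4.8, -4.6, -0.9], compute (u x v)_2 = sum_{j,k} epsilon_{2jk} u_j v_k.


(u x v)_2 = sum_{j,k} epsilon_{2jk} u_j v_k. Only permutations of (1,2,3) contribute; the two non-zero terms are:
eps_{213} u_1 v_3 = -1 * -2.2 * -0.9 = -1.98
eps_{231} u_3 v_1 = 1 * -6.2 * 4.8 = -29.76
(u x v)_2 = -31.74

-31.74


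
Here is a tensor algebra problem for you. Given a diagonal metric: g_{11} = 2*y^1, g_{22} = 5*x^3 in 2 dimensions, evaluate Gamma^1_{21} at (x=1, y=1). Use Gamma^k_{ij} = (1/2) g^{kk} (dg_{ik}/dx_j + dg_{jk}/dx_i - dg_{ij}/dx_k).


For a diagonal metric, Gamma^k_{ij} = (1/2) g^{kk} (dg_{ik}/dx_j + dg_{jk}/dx_i - dg_{ij}/dx_k).
The metric is diagonal, so g_{ab} = 0 for a != b.
At the given point: g_{11} = 2, g_{22} = 5
g^{11} = 1/2
dg_{21}/dx_1 = 0 (off-diagonal)
dg_{11}/dx_2 = dg_{11}/dx_2 = 2
dg_{21}/dx_1 = 0 (off-diagonal)
Numerator = 0 + 2 - 0 = 2
Gamma^1_{21} = 2 / (2 * 2) = 1/2

1/2


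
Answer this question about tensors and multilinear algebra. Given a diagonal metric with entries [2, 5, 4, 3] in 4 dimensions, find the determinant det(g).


For a diagonal metric, the determinant is the product of diagonal entries.
Diagonal entries: 2, 5, 4, 3
det(g) = 2 * 5 * 4 * 3 = 120

120


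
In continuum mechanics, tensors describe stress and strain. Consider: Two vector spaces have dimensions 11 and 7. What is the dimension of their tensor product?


The dimension of a tensor product is the product of dimensions.
dim(V) = 11, dim(W) = 7
dim(V (x) W) = 11 * 7 = 77

77


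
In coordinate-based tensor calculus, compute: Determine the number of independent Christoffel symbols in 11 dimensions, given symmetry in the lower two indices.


Christoffel symbols Gamma^k_{ij} are symmetric in i,j, so there are d * d(d+1)/2 independent symbols.
d = 11
d(d+1)/2 = 11 * 12 / 2 = 66
Total = 11 * 66 = 726

726


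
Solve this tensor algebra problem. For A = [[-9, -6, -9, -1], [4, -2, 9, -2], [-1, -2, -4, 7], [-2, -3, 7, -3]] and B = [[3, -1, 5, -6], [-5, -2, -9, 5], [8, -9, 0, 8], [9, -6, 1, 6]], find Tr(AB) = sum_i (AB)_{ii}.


Tr(AB) = sum_i (AB)_{ii} where (AB)_{ii} = sum_k A_{ik} B_{ki}.
(AB)_{11} = -9*3 + -6*-5 + -9*8 + -1*9 = -78
(AB)_{22} = 4*-1 + -2*-2 + 9*-9 + -2*-6 = -69
(AB)_{33} = -1*5 + -2*-9 + -4*0 + 7*1 = 20
(AB)_{44} = -2*-6 + -3*5 + 7*8 + -3*6 = 35
Tr(AB) = -78 + -69 + 20 + 35 = -92

-92


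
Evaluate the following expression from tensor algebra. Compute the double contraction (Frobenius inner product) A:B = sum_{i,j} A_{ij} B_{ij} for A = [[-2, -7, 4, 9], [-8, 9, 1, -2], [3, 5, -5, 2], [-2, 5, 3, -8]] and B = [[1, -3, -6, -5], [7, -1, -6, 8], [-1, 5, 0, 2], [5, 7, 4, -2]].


A:B = sum over all i,j of A_{ij} * B_{ij}.
Row 1: -2*1=-2, -7*-3=21, 4*-6=-24, 9*-5=-45 => row sum = -50
Row 2: -8*7=-56, 9*-1=-9, 1*-6=-6, -2*8=-16 => row sum = -87
Row 3: 3*-1=-3, 5*5=25, -5*0=0, 2*2=4 => row sum = 26
Row 4: -2*5=-10, 5*7=35, 3*4=12, -8*-2=16 => row sum = 53
Total = -50 + -87 + 26 + 53 = -58

-58


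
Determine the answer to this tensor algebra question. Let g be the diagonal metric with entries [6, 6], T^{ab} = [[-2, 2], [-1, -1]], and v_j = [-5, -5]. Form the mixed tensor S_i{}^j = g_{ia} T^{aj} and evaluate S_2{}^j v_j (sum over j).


Step 1: lower the first index. For a diagonal metric, g_{ia} T^{aj} = g_{ii} T^{ij} (no sum on i).
g_{22} = 6
S_2{}^1 = 6 * T^{21} = 6 * -1 = -6
S_2{}^2 = 6 * T^{22} = 6 * -1 = -6
Step 2: contract S_2{}^j with v_j.
S_2{}^1 * v_1 = -6 * -5 = 30
S_2{}^2 * v_2 = -6 * -5 = 30
Result = 30 + 30 = 60

60


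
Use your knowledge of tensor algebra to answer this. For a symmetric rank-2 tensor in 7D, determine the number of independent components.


A symmetric rank-2 tensor in d dimensions has d(d+1)/2 independent components.
d = 7
d(d+1)/2 = 7 * 8 / 2 = 56 / 2 = 28

28


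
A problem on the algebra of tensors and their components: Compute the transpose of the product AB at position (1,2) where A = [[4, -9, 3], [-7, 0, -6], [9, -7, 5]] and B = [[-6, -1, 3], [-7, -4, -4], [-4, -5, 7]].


(AB)^T_{ij} = (AB)_{ji} = sum_k A_{jk} B_{ki}.
For i=1, j=2 we need (AB)_{21}:
A_{21} * B_{11} = -7 * -6 = 42
A_{22} * B_{21} = 0 * -7 = 0
A_{23} * B_{31} = -6 * -4 = 24
Sum = 42 + 0 + 24 = 66

66


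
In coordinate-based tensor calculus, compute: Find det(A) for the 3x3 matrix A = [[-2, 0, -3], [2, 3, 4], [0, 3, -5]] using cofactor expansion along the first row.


Expanding along the first row, det(A) = a11*M_11 - a12*M_12 + a13*M_13, where M_1j is the (1,j) minor.
Minor M_11 = 3*-5 - 4*3 = -27
Minor M_12 = 2*-5 - 4*0 = -10
Minor M_13 = 2*3 - 3*0 = 6
det = -2*(-27) - 0*(-10) + -3*(6)
    = 54 - 0 + -18
    = 36

36


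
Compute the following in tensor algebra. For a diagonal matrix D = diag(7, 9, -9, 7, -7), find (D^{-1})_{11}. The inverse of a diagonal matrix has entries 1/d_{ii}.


For a diagonal matrix, the inverse has entries (D^{-1})_{ii} = 1/d_{ii}.
The diagonal entries are: d_{11} = 7, d_{22} = 9, d_{33} = -9, d_{44} = 7, d_{55} = -7
We need (D^{-1})_{11} = 1/d_{11} = 1/7 = 1/7

1/7


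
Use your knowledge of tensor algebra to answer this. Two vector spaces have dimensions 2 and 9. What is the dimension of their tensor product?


The dimension of a tensor product is the product of dimensions.
dim(V) = 2, dim(W) = 9
dim(V (x) W) = 2 * 9 = 18

18


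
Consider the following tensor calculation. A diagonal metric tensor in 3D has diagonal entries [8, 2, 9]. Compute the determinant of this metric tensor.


For a diagonal metric, the determinant is the product of diagonal entries.
Diagonal entries: 8, 2, 9
det(g) = 8 * 2 * 9 = 144

144


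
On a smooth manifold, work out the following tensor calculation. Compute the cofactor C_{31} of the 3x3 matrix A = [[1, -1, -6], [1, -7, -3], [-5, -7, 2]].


To find cofactor C_{31}, delete row 3 and column 1.
The resulting 2x2 submatrix is: [[-1, -6], [-7, -3]]
Minor M_{31} = -1*-3 - -6*-7
  = 3 - 42 = -39
Sign = (-1)^(3+1) = (-1)^4 = 1
Cofactor C_{31} = 1 * -39 = -39

-39


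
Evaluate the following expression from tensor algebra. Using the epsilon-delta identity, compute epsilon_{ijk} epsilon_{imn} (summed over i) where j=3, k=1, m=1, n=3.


Using the identity: epsilon_{ijk} epsilon_{imn} = delta_{jm} delta_{kn} - delta_{jn} delta_{km}.
delta_{31} = 0
delta_{13} = 0
delta_{33} = 1
delta_{11} = 1
Result = 0 * 0 - 1 * 1 = 0 - 1 = -1

-1


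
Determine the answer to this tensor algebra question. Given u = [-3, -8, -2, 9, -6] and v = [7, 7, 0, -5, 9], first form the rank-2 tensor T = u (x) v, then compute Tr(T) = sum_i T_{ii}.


The outer product gives T_{ij} = u_i v_j.
The trace (contraction) is Tr(T) = sum_i T_{ii} = sum_i u_i v_i.
Diagonal entries:
T_{11} = u_1 * v_1 = -3 * 7 = -21
T_{22} = u_2 * v_2 = -8 * 7 = -56
T_{33} = u_3 * v_3 = -2 * 0 = 0
T_{44} = u_4 * v_4 = 9 * -5 = -45
T_{55} = u_5 * v_5 = -6 * 9 = -54
Tr(T) = -21 + -56 + 0 + -45 + -54 = -176

-176


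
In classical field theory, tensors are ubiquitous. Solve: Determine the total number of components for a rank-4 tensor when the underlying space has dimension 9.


The number of components of a rank-r tensor in d dimensions is d^r.
Here d = 9 and r = 4.
9^4 = 6561

6561


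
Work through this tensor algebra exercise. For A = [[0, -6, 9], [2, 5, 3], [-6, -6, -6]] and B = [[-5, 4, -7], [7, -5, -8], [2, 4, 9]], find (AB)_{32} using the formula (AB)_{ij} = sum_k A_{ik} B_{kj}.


(AB)_{ij} = sum_k A_{ik} B_{kj}.
For i=3, j=2:
A_{31} * B_{12} = -6 * 4 = -24
A_{32} * B_{22} = -6 * -5 = 30
A_{33} * B_{32} = -6 * 4 = -24
Sum = -24 + 30 + -24 = -18

-18


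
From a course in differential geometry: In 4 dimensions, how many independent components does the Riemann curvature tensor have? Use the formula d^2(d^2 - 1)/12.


The Riemann tensor in d dimensions has d^2(d^2 - 1)/12 independent components.
d = 4, so d^2 = 16
d^2 - 1 = 15
d^2(d^2 - 1) = 16 * 15 = 240
Divide by 12: 240 / 12 = 20

20


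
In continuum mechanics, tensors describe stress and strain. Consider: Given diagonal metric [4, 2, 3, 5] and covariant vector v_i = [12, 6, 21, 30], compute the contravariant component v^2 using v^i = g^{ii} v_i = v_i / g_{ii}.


To raise an index with a diagonal metric: v^i = v_i / g_{ii}.
For index 2: v_2 = 6, g_{22} = 2
v^2 = 6 / 2 = 3

3


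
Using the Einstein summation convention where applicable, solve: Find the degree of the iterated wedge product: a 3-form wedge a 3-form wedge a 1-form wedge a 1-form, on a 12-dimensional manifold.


The degree of a wedge product is the sum of the degrees of the individual forms.
Degrees: 3, 3, 1, 1
Total degree = 3 + 3 + 1 + 1 = 8

8


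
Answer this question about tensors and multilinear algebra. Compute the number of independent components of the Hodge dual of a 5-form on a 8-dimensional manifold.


The Hodge dual of a p-form on an n-dimensional manifold is an (n-p)-form.
n = 8, p = 5, so dual degree = 8 - 5 = 3
The number of components is C(n, n-p) = C(8, 3) = 56

56


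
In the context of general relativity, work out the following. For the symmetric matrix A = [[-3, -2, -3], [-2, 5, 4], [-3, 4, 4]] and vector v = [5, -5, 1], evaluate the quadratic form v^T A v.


First compute Av:
(Av)_1 = -3*5 + -2*-5 + -3*1 = -8
(Av)_2 = -2*5 + 5*-5 + 4*1 = -31
(Av)_3 = -3*5 + 4*-5 + 4*1 = -31
Av = [-8, -31, -31]
Then v^T (Av) = 5*-8 + -5*-31 + 1*-31
= -40 + 155 + -31 = 84

84


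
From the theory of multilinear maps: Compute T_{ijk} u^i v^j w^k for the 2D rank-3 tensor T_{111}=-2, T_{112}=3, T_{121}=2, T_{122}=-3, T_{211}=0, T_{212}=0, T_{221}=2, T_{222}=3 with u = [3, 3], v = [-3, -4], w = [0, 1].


S = sum over i,j,k of T_{ijk} u_i v_j w_k. Expanding all 8 terms:
T_{111}*u_1*v_1*w_1 = -2*3*-3*0 = 0  (running total: 0)
T_{112}*u_1*v_1*w_2 = 3*3*-3*1 = -27  (running total: -27)
T_{121}*u_1*v_2*w_1 = 2*3*-4*0 = 0  (running total: -27)
T_{122}*u_1*v_2*w_2 = -3*3*-4*1 = 36  (running total: 9)
T_{211}*u_2*v_1*w_1 = 0*3*-3*0 = 0  (running total: 9)
T_{212}*u_2*v_1*w_2 = 0*3*-3*1 = 0  (running total: 9)
T_{221}*u_2*v_2*w_1 = 2*3*-4*0 = 0  (running total: 9)
T_{222}*u_2*v_2*w_2 = 3*3*-4*1 = -36  (running total: -27)
S = -27

-27


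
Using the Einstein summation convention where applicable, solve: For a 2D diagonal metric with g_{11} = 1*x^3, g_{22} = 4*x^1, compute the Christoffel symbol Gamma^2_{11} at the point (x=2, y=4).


For a diagonal metric, Gamma^k_{ij} = (1/2) g^{kk} (dg_{ik}/dx_j + dg_{jk}/dx_i - dg_{ij}/dx_k).
The metric is diagonal, so g_{ab} = 0 for a != b.
At the given point: g_{11} = 8, g_{22} = 8
g^{22} = 1/8
dg_{12}/dx_1 = 0 (off-diagonal)
dg_{12}/dx_1 = 0 (off-diagonal)
dg_{11}/dx_2 = dg_{11}/dx_2 = 0
Numerator = 0 + 0 - 0 = 0
Gamma^2_{11} = 0 / (2 * 8) = 0

0


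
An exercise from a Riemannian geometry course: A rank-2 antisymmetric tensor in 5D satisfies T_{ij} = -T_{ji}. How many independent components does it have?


An antisymmetric rank-2 tensor satisfies A_{ij} = -A_{ji}, so diagonal entries are zero.
The independent components are the upper-triangular entries: C(n, 2) = n(n-1)/2.
n = 5
C(5, 2) = 5 * 4 / 2 = 20 / 2 = 10

10


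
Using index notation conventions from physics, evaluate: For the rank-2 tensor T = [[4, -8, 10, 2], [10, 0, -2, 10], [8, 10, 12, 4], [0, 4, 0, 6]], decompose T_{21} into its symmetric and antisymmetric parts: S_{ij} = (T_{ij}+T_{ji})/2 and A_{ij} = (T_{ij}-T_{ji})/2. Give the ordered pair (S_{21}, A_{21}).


T_{21} = 10
T_{12} = -8
S_{21} = (10 + -8)/2 = 2/2 = 1
A_{21} = (10 - -8)/2 = 18/2 = 9
Check: S + A = 1 + 9 = 10 = T_{21}.

(1, 9)


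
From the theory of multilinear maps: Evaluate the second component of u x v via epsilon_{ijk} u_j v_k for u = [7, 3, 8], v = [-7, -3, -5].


(u x v)_2 = sum_{j,k} epsilon_{2jk} u_j v_k. Only permutations of (1,2,3) contribute; the two non-zero terms are:
eps_{213} u_1 v_3 = -1 * 7 * -5 = 35
eps_{231} u_3 v_1 = 1 * 8 * -7 = -56
(u x v)_2 = -21

-21


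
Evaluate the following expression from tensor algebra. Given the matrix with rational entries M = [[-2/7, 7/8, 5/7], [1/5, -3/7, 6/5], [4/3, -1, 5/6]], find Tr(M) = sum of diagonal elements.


The trace is the sum of diagonal entries.
Diagonal: M[1,1] = -2/7, M[2,2] = -3/7, M[3,3] = 5/6
Tr(M) = -2/7 + -3/7 + 5/6
Computing step by step:
After adding M[1,1]: -2/7
After adding M[2,2]: -5/7
After adding M[3,3]: 5/42
Tr(M) = 5/42

5/42


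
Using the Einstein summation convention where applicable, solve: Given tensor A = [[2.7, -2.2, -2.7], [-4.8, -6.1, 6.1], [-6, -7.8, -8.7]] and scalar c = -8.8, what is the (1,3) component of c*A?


Scalar multiplication: (cA)_{ij} = c * A_{ij}.
c = -8.8
A_{13} = -2.7
(cA)_{13} = -8.8 * -2.7 = 23.76

23.76


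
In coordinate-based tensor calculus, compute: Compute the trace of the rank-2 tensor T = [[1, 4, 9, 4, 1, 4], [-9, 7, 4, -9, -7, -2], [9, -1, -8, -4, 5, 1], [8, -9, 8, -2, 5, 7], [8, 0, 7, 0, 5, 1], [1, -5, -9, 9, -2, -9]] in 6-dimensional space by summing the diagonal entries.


The contraction (trace) of a rank-2 tensor is the sum of its diagonal elements.
Diagonal entries: A[1,1] = 1, A[2,2] = 7, A[3,3] = -8, A[4,4] = -2, A[5,5] = 5, A[6,6] = -9
Tr(A) = 1 + 7 + -8 + -2 + 5 + -9 = -6

-6


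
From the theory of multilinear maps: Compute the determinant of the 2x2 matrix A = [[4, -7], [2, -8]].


For a 2x2 matrix [[a, b], [c, d]], det = a*d - b*c.
a = 4, b = -7, c = 2, d = -8
a*d = 4 * -8 = -32
b*c = -7 * 2 = -14
det = -32 - -14 = -18

-18


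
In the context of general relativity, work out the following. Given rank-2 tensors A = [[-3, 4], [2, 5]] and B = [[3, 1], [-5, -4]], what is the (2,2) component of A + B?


Tensor addition is component-wise: (A + B)_{ij} = A_{ij} + B_{ij}.
A_{22} = 5
B_{22} = -4
(A + B)_{22} = 5 + -4 = 1

1


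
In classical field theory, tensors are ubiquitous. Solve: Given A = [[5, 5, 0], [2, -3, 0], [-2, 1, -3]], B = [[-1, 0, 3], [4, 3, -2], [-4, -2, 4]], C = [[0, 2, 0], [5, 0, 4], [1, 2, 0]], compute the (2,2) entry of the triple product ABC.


(ABC)_{22} = sum_m (AB)_{2m} C_{m2}. First compute row 2 of AB.
(AB)_{21} = 2*-1 + -3*4 + 0*-4 = -14
(AB)_{22} = 2*0 + -3*3 + 0*-2 = -9
(AB)_{23} = 2*3 + -3*-2 + 0*4 = 12
Now contract with column 2 of C:
(AB)_{21} * C_{12} = -14 * 2 = -28
(AB)_{22} * C_{22} = -9 * 0 = 0
(AB)_{23} * C_{32} = 12 * 2 = 24
(ABC)_{22} = -28 + 0 + 24 = -4

-4


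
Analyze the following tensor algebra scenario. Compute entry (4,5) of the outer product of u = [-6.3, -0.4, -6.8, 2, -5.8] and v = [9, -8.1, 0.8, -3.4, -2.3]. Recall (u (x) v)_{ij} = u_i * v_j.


The outer product entry T_{ij} = u_i * v_j.
We need i=4, j=5.
u_4 = 2, v_5 = -2.3
T_{4,5} = 2 * -2.3 = -4.6

-4.6


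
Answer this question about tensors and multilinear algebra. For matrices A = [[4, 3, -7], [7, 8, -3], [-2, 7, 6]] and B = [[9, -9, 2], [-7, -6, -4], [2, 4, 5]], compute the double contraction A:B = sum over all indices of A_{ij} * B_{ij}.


A:B = sum over all i,j of A_{ij} * B_{ij}.
Row 1: 4*9=36, 3*-9=-27, -7*2=-14 => row sum = -5
Row 2: 7*-7=-49, 8*-6=-48, -3*-4=12 => row sum = -85
Row 3: -2*2=-4, 7*4=28, 6*5=30 => row sum = 54
Total = -5 + -85 + 54 = -36

-36


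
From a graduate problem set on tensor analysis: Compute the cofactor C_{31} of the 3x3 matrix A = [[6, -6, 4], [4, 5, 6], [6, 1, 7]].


To find cofactor C_{31}, delete row 3 and column 1.
The resulting 2x2 submatrix is: [[-6, 4], [5, 6]]
Minor M_{31} = -6*6 - 4*5
  = -36 - 20 = -56
Sign = (-1)^(3+1) = (-1)^4 = 1
Cofactor C_{31} = 1 * -56 = -56

-56


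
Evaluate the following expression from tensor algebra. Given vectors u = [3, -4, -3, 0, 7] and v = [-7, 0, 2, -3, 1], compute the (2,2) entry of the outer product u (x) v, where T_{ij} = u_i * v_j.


The outer product entry T_{ij} = u_i * v_j.
We need i=2, j=2.
u_2 = -4, v_2 = 0
T_{2,2} = -4 * 0 = 0

0


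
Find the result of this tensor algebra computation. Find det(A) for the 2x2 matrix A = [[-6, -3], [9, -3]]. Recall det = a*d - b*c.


For a 2x2 matrix [[a, b], [c, d]], det = a*d - b*c.
a = -6, b = -3, c = 9, d = -3
a*d = -6 * -3 = 18
b*c = -3 * 9 = -27
det = 18 - -27 = 45

45


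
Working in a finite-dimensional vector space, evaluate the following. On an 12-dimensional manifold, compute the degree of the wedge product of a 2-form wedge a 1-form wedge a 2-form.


The degree of a wedge product is the sum of the degrees of the individual forms.
Degrees: 2, 1, 2
Total degree = 2 + 1 + 2 = 5

5


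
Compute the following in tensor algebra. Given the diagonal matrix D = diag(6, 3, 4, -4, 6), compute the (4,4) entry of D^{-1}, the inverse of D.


For a diagonal matrix, the inverse has entries (D^{-1})_{ii} = 1/d_{ii}.
The diagonal entries are: d_{11} = 6, d_{22} = 3, d_{33} = 4, d_{44} = -4, d_{55} = 6
We need (D^{-1})_{44} = 1/d_{44} = 1/-4 = -1/4

-1/4


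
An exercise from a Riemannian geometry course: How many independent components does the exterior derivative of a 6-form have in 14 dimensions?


The exterior derivative of a p-form is a (p+1)-form.
Its number of independent components is C(n, p+1).
n = 14, p+1 = 7
C(14, 7) = 3432

3432


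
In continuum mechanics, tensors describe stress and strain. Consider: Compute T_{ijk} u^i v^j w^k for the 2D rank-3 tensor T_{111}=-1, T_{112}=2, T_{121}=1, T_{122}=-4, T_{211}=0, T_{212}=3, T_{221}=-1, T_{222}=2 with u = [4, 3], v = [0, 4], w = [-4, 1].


S = sum over i,j,k of T_{ijk} u_i v_j w_k. Expanding all 8 terms:
T_{111}*u_1*v_1*w_1 = -1*4*0*-4 = 0  (running total: 0)
T_{112}*u_1*v_1*w_2 = 2*4*0*1 = 0  (running total: 0)
T_{121}*u_1*v_2*w_1 = 1*4*4*-4 = -64  (running total: -64)
T_{122}*u_1*v_2*w_2 = -4*4*4*1 = -64  (running total: -128)
T_{211}*u_2*v_1*w_1 = 0*3*0*-4 = 0  (running total: -128)
T_{212}*u_2*v_1*w_2 = 3*3*0*1 = 0  (running total: -128)
T_{221}*u_2*v_2*w_1 = -1*3*4*-4 = 48  (running total: -80)
T_{222}*u_2*v_2*w_2 = 2*3*4*1 = 24  (running total: -56)
S = -56

-56


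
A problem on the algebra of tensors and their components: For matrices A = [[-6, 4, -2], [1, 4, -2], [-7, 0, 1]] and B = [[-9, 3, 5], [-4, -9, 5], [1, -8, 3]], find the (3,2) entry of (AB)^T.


(AB)^T_{ij} = (AB)_{ji} = sum_k A_{jk} B_{ki}.
For i=3, j=2 we need (AB)_{23}:
A_{21} * B_{13} = 1 * 5 = 5
A_{22} * B_{23} = 4 * 5 = 20
A_{23} * B_{33} = -2 * 3 = -6
Sum = 5 + 20 + -6 = 19

19


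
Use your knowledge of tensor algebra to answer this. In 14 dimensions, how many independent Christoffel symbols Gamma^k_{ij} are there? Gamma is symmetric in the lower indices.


Christoffel symbols Gamma^k_{ij} are symmetric in i,j, so there are d * d(d+1)/2 independent symbols.
d = 14
d(d+1)/2 = 14 * 15 / 2 = 105
Total = 14 * 105 = 1470

1470


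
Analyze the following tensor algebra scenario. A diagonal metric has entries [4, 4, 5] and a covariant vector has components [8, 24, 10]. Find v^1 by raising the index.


To raise an index with a diagonal metric: v^i = v_i / g_{ii}.
For index 1: v_1 = 8, g_{11} = 4
v^1 = 8 / 4 = 2

2


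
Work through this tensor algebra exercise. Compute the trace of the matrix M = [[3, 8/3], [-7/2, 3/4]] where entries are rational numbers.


The trace is the sum of diagonal entries.
Diagonal: M[1,1] = 3, M[2,2] = 3/4
Tr(M) = 3 + 3/4
Computing step by step:
After adding M[1,1]: 3
After adding M[2,2]: 15/4
Tr(M) = 15/4

15/4


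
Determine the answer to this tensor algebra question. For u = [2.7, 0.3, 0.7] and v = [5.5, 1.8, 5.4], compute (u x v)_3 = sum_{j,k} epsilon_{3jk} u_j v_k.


(u x v)_3 = sum_{j,k} epsilon_{3jk} u_j v_k. Only permutations of (1,2,3) contribute; the two non-zero terms are:
eps_{312} u_1 v_2 = 1 * 2.7 * 1.8 = 4.86
eps_{321} u_2 v_1 = -1 * 0.3 * 5.5 = -1.65
(u x v)_3 = 3.21

3.21


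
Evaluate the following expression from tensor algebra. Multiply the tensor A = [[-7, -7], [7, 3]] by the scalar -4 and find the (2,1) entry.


Scalar multiplication: (cA)_{ij} = c * A_{ij}.
c = -4
A_{21} = 7
(cA)_{21} = -4 * 7 = -28

-28
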